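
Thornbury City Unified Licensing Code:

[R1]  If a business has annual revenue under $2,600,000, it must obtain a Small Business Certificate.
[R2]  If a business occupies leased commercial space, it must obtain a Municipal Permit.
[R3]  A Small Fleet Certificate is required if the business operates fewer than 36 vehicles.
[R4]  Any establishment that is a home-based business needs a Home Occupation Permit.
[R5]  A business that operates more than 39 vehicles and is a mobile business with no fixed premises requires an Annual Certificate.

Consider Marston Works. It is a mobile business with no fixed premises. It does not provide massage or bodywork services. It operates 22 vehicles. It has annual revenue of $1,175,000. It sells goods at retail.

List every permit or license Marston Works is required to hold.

[R1] revenue $1,175,000 < $2,600,000 → Small Business Certificate required.
[R2] is a mobile business with no fixed premises (not: occupies leased commercial space) → Municipal Permit not required.
[R3] vehicles 22 < 36 → Small Fleet Certificate required.
[R4] is a mobile business with no fixed premises (not: is a home-based business) → Home Occupation Permit not required.
[R5] vehicles 22 ≤ 39; is a mobile business with no fixed premises → Annual Certificate not required.

Small Business Certificate, Small Fleet Certificate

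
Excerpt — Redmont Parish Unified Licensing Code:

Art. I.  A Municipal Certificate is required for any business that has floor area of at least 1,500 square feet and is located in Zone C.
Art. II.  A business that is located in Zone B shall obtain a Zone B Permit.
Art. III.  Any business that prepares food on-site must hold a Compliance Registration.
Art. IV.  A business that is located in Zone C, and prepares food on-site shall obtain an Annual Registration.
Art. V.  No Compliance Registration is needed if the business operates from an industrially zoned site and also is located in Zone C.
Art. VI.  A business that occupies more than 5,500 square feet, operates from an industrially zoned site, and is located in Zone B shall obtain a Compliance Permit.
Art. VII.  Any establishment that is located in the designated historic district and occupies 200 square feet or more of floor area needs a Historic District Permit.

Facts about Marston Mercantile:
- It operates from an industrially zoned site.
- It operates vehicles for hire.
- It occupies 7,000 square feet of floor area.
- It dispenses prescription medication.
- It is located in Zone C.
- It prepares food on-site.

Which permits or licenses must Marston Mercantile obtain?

Annual Registration, Municipal Certificate

Art. I. floor area 7,000 square feet ≥ 1,500 square feet; is located in Zone C → Municipal Certificate required.
Art. II. is located in Zone C (not: is located in Zone B) → Zone B Permit not required.
Art. III. prepares food on-site → Compliance Registration required.
Art. IV. is located in Zone C; prepares food on-site → Annual Registration required.
Art. V. operates from an industrially zoned site; is located in Zone C → exempt from Compliance Registration.
Art. VI. floor area 7,000 square feet > 5,500 square feet; operates from an industrially zoned site; is located in Zone C (not: is located in Zone B) → Compliance Permit not required.
Art. VII. is located in Zone C (not: is located in the designated historic district); floor area 7,000 square feet ≥ 200 square feet → Historic District Permit not required.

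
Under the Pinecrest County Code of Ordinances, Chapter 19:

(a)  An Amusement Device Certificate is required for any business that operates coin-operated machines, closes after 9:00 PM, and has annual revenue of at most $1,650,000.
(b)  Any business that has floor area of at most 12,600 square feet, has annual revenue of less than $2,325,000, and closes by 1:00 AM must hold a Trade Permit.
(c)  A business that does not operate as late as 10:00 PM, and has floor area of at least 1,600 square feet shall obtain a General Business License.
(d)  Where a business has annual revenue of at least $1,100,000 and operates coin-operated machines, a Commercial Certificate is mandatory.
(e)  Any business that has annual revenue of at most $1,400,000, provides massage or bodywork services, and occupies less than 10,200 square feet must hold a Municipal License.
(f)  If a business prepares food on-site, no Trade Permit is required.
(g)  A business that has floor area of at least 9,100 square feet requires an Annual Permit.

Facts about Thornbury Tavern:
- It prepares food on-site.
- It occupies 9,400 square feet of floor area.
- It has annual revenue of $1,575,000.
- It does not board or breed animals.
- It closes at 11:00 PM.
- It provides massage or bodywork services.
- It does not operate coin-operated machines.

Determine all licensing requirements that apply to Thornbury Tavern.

Annual Permit

(a) does not operate coin-operated machines; closes 11:00 PM, after 9:00 PM; revenue $1,575,000 ≤ $1,650,000 → Amusement Device Certificate not required.
(b) floor area 9,400 square feet ≤ 12,600 square feet; revenue $1,575,000 < $2,325,000; closes 11:00 PM, at/before 1:00 AM → Trade Permit required.
(c) closes 11:00 PM, after 10:00 PM; floor area 9,400 square feet ≥ 1,600 square feet → General Business License not required.
(d) revenue $1,575,000 ≥ $1,100,000; does not operate coin-operated machines → Commercial Certificate not required.
(e) revenue $1,575,000 > $1,400,000; provides massage or bodywork services; floor area 9,400 square feet < 10,200 square feet → Municipal License not required.
(f) prepares food on-site → exempt from Trade Permit.
(g) floor area 9,400 square feet ≥ 9,100 square feet → Annual Permit required.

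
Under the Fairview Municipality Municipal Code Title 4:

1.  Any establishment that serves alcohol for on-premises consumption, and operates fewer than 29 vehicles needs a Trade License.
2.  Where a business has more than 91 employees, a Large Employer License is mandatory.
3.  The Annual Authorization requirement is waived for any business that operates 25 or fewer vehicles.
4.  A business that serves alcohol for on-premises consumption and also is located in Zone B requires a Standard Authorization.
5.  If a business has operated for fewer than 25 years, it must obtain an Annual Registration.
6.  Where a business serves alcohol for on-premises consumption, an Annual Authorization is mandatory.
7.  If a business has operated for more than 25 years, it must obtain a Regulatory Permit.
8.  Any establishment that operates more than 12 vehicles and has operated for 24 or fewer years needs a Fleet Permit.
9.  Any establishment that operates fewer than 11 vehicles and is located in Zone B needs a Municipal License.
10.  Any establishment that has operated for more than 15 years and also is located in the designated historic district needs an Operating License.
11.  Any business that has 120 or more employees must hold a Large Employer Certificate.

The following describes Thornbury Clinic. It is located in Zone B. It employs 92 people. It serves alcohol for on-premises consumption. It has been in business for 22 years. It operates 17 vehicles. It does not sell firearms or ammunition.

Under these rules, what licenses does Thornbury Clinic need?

Annual Registration, Fleet Permit, Large Employer License, Standard Authorization, Trade License

1. serves alcohol for on-premises consumption; vehicles 17 < 29 → Trade License required.
2. employees 92 > 91 → Large Employer License required.
3. vehicles 17 ≤ 25 → exempt from Annual Authorization.
4. serves alcohol for on-premises consumption; is located in Zone B → Standard Authorization required.
5. years in business 22 < 25 → Annual Registration required.
6. serves alcohol for on-premises consumption → Annual Authorization required.
7. years in business 22 ≤ 25 → Regulatory Permit not required.
8. vehicles 17 > 12; years in business 22 ≤ 24 → Fleet Permit required.
9. vehicles 17 ≥ 11; is located in Zone B → Municipal License not required.
10. years in business 22 > 15; is located in Zone B (not: is located in the designated historic district) → Operating License not required.
11. employees 92 < 120 → Large Employer Certificate not required.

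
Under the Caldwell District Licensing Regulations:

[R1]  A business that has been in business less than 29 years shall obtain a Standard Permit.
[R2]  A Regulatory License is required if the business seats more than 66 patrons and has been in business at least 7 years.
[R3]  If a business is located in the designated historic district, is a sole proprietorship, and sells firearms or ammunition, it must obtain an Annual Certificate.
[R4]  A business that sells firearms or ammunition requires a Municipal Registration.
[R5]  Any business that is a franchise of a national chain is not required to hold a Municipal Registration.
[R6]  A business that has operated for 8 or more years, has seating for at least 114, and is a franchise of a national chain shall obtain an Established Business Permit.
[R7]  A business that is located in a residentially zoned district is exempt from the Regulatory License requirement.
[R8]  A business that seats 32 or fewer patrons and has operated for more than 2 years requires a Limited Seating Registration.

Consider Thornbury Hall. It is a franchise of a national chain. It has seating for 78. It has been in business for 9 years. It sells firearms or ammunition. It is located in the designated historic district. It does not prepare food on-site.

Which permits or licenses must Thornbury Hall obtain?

Regulatory License, Standard Permit

[R1] years in business 9 < 29 → Standard Permit required.
[R2] seating 78 > 66; years in business 9 ≥ 7 → Regulatory License required.
[R3] is located in the designated historic district; is a franchise of a national chain (not: is a sole proprietorship); sells firearms or ammunition → Annual Certificate not required.
[R4] sells firearms or ammunition → Municipal Registration required.
[R5] is a franchise of a national chain → exempt from Municipal Registration.
[R6] years in business 9 ≥ 8; seating 78 < 114; is a franchise of a national chain → Established Business Permit not required.
[R7] is located in the designated historic district (not: is located in a residentially zoned district) → Regulatory License exemption does not apply.
[R8] seating 78 > 32; years in business 9 > 2 → Limited Seating Registration not required.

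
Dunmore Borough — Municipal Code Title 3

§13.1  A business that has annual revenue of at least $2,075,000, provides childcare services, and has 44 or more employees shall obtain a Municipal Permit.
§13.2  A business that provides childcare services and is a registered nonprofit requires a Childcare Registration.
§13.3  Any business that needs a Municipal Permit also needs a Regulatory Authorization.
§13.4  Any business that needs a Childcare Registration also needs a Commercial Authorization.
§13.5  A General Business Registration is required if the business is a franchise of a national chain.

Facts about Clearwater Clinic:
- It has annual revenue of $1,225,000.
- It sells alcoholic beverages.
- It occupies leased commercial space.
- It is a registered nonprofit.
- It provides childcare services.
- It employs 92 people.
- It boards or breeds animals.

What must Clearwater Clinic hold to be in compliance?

Childcare Registration, Commercial Authorization

§13.1 revenue $1,225,000 < $2,075,000; provides childcare services; employees 92 ≥ 44 → Municipal Permit not required.
§13.2 provides childcare services; is a registered nonprofit → Childcare Registration required.
§13.3 Municipal Permit is not required → no effect.
§13.4 Childcare Registration is required → Commercial Authorization also required.
§13.5 is a registered nonprofit (not: is a franchise of a national chain) → General Business Registration not required.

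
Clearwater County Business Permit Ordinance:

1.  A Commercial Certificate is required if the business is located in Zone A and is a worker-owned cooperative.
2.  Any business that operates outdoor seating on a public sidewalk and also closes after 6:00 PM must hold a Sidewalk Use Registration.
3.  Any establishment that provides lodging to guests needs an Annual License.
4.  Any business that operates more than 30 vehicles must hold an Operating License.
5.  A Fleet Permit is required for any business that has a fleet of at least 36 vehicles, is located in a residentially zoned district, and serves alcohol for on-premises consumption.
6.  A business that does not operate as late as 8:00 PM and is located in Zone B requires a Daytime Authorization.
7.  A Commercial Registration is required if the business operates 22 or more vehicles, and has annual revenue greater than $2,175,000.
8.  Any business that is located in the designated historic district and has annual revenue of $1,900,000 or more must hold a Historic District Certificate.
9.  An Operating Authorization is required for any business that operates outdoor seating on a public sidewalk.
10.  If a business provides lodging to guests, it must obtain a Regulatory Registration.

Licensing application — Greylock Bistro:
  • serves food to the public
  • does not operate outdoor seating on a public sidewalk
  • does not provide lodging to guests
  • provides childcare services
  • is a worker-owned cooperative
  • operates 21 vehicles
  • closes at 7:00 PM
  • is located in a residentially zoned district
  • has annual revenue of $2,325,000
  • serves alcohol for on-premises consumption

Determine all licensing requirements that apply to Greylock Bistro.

None

1. is located in a residentially zoned district (not: is located in Zone A); is a worker-owned cooperative → Commercial Certificate not required.
2. does not operate outdoor seating on a public sidewalk; closes 7:00 PM, after 6:00 PM → Sidewalk Use Registration not required.
3. does not provide lodging to guests → Annual License not required.
4. vehicles 21 ≤ 30 → Operating License not required.
5. vehicles 21 < 36; is located in a residentially zoned district; serves alcohol for on-premises consumption → Fleet Permit not required.
6. closes 7:00 PM, at/before 8:00 PM; is located in a residentially zoned district (not: is located in Zone B) → Daytime Authorization not required.
7. vehicles 21 < 22; revenue $2,325,000 > $2,175,000 → Commercial Registration not required.
8. is located in a residentially zoned district (not: is located in the designated historic district); revenue $2,325,000 ≥ $1,900,000 → Historic District Certificate not required.
9. does not operate outdoor seating on a public sidewalk → Operating Authorization not required.
10. does not provide lodging to guests → Regulatory Registration not required.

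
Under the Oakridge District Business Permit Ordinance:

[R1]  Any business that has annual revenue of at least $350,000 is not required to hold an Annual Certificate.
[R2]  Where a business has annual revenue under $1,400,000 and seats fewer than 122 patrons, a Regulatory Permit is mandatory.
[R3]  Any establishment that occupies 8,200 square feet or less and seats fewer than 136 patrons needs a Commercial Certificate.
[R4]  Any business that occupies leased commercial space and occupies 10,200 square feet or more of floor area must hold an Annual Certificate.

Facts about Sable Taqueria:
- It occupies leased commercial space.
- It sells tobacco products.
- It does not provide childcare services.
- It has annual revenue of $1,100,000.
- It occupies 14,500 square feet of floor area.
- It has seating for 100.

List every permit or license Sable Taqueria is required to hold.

[R1] revenue $1,100,000 ≥ $350,000 → exempt from Annual Certificate.
[R2] revenue $1,100,000 < $1,400,000; seating 100 < 122 → Regulatory Permit required.
[R3] floor area 14,500 square feet > 8,200 square feet; seating 100 < 136 → Commercial Certificate not required.
[R4] occupies leased commercial space; floor area 14,500 square feet ≥ 10,200 square feet → Annual Certificate required.

Regulatory Permit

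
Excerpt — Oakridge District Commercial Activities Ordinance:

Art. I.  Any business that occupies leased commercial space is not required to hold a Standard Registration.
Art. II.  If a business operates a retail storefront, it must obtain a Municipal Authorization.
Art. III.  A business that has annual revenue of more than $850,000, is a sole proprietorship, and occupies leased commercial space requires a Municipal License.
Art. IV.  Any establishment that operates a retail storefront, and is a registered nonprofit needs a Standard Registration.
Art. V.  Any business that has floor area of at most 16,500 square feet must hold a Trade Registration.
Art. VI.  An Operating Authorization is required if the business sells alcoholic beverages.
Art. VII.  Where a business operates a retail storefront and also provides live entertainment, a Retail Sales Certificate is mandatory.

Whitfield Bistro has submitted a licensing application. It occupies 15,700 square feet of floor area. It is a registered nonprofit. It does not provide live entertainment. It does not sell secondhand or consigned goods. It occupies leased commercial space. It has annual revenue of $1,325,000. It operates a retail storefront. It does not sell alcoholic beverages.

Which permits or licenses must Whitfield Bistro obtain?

Art. I. occupies leased commercial space → exempt from Standard Registration.
Art. II. operates a retail storefront → Municipal Authorization required.
Art. III. revenue $1,325,000 > $850,000; is a registered nonprofit (not: is a sole proprietorship); occupies leased commercial space → Municipal License not required.
Art. IV. operates a retail storefront; is a registered nonprofit → Standard Registration required.
Art. V. floor area 15,700 square feet ≤ 16,500 square feet → Trade Registration required.
Art. VI. does not sell alcoholic beverages → Operating Authorization not required.
Art. VII. operates a retail storefront; does not provide live entertainment → Retail Sales Certificate not required.

Municipal Authorization, Trade Registration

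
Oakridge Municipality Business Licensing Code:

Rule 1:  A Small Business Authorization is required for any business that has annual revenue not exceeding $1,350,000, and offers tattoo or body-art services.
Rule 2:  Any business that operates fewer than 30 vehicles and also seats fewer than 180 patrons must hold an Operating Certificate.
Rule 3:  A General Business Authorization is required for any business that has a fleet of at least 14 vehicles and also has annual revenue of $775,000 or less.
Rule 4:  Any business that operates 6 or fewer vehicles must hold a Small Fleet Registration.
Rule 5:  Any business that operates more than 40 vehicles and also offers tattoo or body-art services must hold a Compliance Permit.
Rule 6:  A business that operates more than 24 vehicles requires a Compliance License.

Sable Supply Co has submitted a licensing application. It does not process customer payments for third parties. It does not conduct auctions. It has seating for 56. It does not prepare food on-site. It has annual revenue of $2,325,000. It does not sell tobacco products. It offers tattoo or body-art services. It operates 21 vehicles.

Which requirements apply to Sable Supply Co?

Operating Certificate

Rule 1: revenue $2,325,000 > $1,350,000; offers tattoo or body-art services → Small Business Authorization not required.
Rule 2: vehicles 21 < 30; seating 56 < 180 → Operating Certificate required.
Rule 3: vehicles 21 ≥ 14; revenue $2,325,000 > $775,000 → General Business Authorization not required.
Rule 4: vehicles 21 > 6 → Small Fleet Registration not required.
Rule 5: vehicles 21 ≤ 40; offers tattoo or body-art services → Compliance Permit not required.
Rule 6: vehicles 21 ≤ 24 → Compliance License not required.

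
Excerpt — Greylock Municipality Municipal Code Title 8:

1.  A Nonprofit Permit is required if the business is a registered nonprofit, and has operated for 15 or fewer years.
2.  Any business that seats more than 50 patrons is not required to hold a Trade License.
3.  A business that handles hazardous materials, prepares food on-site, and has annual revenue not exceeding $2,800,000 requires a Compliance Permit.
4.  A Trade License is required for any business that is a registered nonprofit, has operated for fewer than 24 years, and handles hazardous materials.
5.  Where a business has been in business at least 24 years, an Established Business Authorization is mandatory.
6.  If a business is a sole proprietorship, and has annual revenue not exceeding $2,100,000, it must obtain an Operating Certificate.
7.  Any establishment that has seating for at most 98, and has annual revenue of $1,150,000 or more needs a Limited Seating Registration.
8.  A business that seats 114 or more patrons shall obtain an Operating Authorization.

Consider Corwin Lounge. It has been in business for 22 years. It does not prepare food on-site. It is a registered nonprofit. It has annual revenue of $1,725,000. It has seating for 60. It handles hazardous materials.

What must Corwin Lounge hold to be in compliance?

Limited Seating Registration

1. is a registered nonprofit; years in business 22 > 15 → Nonprofit Permit not required.
2. seating 60 > 50 → exempt from Trade License.
3. handles hazardous materials; does not prepare food on-site; revenue $1,725,000 ≤ $2,800,000 → Compliance Permit not required.
4. is a registered nonprofit; years in business 22 < 24; handles hazardous materials → Trade License required.
5. years in business 22 < 24 → Established Business Authorization not required.
6. is a registered nonprofit (not: is a sole proprietorship); revenue $1,725,000 ≤ $2,100,000 → Operating Certificate not required.
7. seating 60 ≤ 98; revenue $1,725,000 ≥ $1,150,000 → Limited Seating Registration required.
8. seating 60 < 114 → Operating Authorization not required.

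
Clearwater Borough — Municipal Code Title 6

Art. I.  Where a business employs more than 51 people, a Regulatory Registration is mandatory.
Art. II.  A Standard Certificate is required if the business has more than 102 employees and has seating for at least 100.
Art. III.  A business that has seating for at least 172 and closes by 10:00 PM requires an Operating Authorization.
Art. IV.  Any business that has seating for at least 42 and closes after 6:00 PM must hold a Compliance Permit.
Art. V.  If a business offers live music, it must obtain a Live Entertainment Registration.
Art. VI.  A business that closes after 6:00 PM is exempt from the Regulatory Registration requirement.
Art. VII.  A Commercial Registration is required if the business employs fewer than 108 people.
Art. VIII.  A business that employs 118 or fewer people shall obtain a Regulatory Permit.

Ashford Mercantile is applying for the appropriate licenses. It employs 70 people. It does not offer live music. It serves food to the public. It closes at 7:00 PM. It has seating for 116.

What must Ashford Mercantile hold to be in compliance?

Commercial Registration, Compliance Permit, Regulatory Permit

Art. I. employees 70 > 51 → Regulatory Registration required.
Art. II. employees 70 ≤ 102; seating 116 ≥ 100 → Standard Certificate not required.
Art. III. seating 116 < 172; closes 7:00 PM, at/before 10:00 PM → Operating Authorization not required.
Art. IV. seating 116 ≥ 42; closes 7:00 PM, after 6:00 PM → Compliance Permit required.
Art. V. does not offer live music → Live Entertainment Registration not required.
Art. VI. closes 7:00 PM, after 6:00 PM → exempt from Regulatory Registration.
Art. VII. employees 70 < 108 → Commercial Registration required.
Art. VIII. employees 70 ≤ 118 → Regulatory Permit required.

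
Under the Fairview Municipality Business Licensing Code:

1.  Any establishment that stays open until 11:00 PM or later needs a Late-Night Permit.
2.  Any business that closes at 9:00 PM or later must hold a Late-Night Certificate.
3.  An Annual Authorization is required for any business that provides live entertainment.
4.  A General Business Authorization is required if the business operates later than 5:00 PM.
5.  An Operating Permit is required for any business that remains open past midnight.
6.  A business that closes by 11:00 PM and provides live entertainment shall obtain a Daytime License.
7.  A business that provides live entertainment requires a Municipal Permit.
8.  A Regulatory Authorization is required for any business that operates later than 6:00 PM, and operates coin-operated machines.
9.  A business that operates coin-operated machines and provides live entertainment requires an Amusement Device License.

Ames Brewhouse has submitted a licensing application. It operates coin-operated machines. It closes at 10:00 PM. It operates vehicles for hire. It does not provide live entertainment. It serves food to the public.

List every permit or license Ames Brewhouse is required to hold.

General Business Authorization, Late-Night Certificate, Regulatory Authorization

1. closes 10:00 PM, at/before 11:00 PM → Late-Night Permit not required.
2. closes 10:00 PM, after 9:00 PM → Late-Night Certificate required.
3. does not provide live entertainment → Annual Authorization not required.
4. closes 10:00 PM, after 5:00 PM → General Business Authorization required.
5. closes 10:00 PM, at/before midnight → Operating Permit not required.
6. closes 10:00 PM, at/before 11:00 PM; does not provide live entertainment → Daytime License not required.
7. does not provide live entertainment → Municipal Permit not required.
8. closes 10:00 PM, after 6:00 PM; operates coin-operated machines → Regulatory Authorization required.
9. operates coin-operated machines; does not provide live entertainment → Amusement Device License not required.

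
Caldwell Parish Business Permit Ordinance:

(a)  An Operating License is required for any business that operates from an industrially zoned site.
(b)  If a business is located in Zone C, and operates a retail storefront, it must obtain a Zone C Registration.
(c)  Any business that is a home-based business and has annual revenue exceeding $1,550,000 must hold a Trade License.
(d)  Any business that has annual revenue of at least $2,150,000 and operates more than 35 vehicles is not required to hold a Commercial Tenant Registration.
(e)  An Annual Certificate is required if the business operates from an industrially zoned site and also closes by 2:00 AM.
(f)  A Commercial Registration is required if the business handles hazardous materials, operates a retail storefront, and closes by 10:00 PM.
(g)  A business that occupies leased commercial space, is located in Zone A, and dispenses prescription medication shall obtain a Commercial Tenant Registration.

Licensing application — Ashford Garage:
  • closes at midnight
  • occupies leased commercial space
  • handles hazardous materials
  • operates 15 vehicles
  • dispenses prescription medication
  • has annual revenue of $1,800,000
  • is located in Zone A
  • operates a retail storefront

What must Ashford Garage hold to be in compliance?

Commercial Tenant Registration

(a) occupies leased commercial space (not: operates from an industrially zoned site) → Operating License not required.
(b) is located in Zone A (not: is located in Zone C); operates a retail storefront → Zone C Registration not required.
(c) occupies leased commercial space (not: is a home-based business); revenue $1,800,000 > $1,550,000 → Trade License not required.
(d) revenue $1,800,000 < $2,150,000; vehicles 15 ≤ 35 → Commercial Tenant Registration exemption does not apply.
(e) occupies leased commercial space (not: operates from an industrially zoned site); closes midnight, at/before 2:00 AM → Annual Certificate not required.
(f) handles hazardous materials; operates a retail storefront; closes midnight, after 10:00 PM → Commercial Registration not required.
(g) occupies leased commercial space; is located in Zone A; dispenses prescription medication → Commercial Tenant Registration required.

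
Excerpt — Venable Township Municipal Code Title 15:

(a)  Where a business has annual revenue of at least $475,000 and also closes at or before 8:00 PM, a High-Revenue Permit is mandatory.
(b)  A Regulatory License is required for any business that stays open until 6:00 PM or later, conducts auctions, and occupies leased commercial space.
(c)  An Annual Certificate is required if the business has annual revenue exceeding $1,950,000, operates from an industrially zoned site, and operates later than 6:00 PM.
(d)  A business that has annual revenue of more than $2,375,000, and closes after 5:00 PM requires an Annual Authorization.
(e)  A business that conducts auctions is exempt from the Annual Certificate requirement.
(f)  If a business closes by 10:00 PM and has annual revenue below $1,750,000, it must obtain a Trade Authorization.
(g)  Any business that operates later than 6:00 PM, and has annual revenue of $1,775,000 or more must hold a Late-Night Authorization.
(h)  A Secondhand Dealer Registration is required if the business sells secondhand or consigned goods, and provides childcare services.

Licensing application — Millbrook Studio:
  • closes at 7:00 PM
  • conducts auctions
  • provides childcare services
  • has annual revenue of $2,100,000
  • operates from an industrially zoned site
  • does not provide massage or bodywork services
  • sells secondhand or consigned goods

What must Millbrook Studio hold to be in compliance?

(a) revenue $2,100,000 ≥ $475,000; closes 7:00 PM, at/before 8:00 PM → High-Revenue Permit required.
(b) closes 7:00 PM, after 6:00 PM; conducts auctions; operates from an industrially zoned site (not: occupies leased commercial space) → Regulatory License not required.
(c) revenue $2,100,000 > $1,950,000; operates from an industrially zoned site; closes 7:00 PM, after 6:00 PM → Annual Certificate required.
(d) revenue $2,100,000 ≤ $2,375,000; closes 7:00 PM, after 5:00 PM → Annual Authorization not required.
(e) conducts auctions → exempt from Annual Certificate.
(f) closes 7:00 PM, at/before 10:00 PM; revenue $2,100,000 ≥ $1,750,000 → Trade Authorization not required.
(g) closes 7:00 PM, after 6:00 PM; revenue $2,100,000 ≥ $1,775,000 → Late-Night Authorization required.
(h) sells secondhand or consigned goods; provides childcare services → Secondhand Dealer Registration required.

High-Revenue Permit, Late-Night Authorization, Secondhand Dealer Registration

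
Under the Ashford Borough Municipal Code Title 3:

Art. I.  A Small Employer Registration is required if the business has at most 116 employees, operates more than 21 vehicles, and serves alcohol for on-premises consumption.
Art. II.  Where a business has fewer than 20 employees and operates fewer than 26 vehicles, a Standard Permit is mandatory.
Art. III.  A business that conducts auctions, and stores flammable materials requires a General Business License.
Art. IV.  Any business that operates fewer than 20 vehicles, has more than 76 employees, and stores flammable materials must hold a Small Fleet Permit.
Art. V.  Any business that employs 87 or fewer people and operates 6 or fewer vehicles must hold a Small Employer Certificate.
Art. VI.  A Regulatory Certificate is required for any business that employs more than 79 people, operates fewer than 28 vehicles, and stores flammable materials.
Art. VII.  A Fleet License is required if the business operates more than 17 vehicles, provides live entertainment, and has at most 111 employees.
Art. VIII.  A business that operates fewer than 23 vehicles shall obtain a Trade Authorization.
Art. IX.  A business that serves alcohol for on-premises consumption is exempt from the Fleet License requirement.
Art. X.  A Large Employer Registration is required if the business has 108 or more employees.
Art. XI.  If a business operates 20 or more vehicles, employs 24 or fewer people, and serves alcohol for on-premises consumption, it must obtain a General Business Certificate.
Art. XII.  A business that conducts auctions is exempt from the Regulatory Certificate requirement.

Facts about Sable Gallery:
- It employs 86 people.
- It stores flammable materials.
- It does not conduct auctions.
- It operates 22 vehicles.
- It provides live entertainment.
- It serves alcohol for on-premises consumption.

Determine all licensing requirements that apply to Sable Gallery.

Art. I. employees 86 ≤ 116; vehicles 22 > 21; serves alcohol for on-premises consumption → Small Employer Registration required.
Art. II. employees 86 ≥ 20; vehicles 22 < 26 → Standard Permit not required.
Art. III. does not conduct auctions; stores flammable materials → General Business License not required.
Art. IV. vehicles 22 ≥ 20; employees 86 > 76; stores flammable materials → Small Fleet Permit not required.
Art. V. employees 86 ≤ 87; vehicles 22 > 6 → Small Employer Certificate not required.
Art. VI. employees 86 > 79; vehicles 22 < 28; stores flammable materials → Regulatory Certificate required.
Art. VII. vehicles 22 > 17; provides live entertainment; employees 86 ≤ 111 → Fleet License required.
Art. VIII. vehicles 22 < 23 → Trade Authorization required.
Art. IX. serves alcohol for on-premises consumption → exempt from Fleet License.
Art. X. employees 86 < 108 → Large Employer Registration not required.
Art. XI. vehicles 22 ≥ 20; employees 86 > 24; serves alcohol for on-premises consumption → General Business Certificate not required.
Art. XII. does not conduct auctions → Regulatory Certificate exemption does not apply.

Regulatory Certificate, Small Employer Registration, Trade Authorization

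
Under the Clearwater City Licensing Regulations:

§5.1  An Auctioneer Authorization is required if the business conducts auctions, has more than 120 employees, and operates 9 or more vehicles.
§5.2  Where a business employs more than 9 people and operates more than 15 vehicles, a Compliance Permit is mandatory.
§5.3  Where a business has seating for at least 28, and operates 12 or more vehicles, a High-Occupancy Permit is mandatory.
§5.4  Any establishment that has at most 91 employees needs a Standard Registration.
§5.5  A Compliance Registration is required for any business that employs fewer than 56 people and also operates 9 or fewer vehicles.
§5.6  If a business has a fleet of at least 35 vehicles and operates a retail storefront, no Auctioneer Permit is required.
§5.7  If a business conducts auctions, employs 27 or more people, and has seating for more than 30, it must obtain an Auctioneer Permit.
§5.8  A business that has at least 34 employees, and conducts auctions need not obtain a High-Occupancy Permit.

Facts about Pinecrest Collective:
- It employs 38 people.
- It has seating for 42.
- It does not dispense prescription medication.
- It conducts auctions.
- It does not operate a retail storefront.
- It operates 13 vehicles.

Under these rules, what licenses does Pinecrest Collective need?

§5.1 conducts auctions; employees 38 ≤ 120; vehicles 13 ≥ 9 → Auctioneer Authorization not required.
§5.2 employees 38 > 9; vehicles 13 ≤ 15 → Compliance Permit not required.
§5.3 seating 42 ≥ 28; vehicles 13 ≥ 12 → High-Occupancy Permit required.
§5.4 employees 38 ≤ 91 → Standard Registration required.
§5.5 employees 38 < 56; vehicles 13 > 9 → Compliance Registration not required.
§5.6 vehicles 13 < 35; does not operate a retail storefront → Auctioneer Permit exemption does not apply.
§5.7 conducts auctions; employees 38 ≥ 27; seating 42 > 30 → Auctioneer Permit required.
§5.8 employees 38 ≥ 34; conducts auctions → exempt from High-Occupancy Permit.

Auctioneer Permit, Standard Registration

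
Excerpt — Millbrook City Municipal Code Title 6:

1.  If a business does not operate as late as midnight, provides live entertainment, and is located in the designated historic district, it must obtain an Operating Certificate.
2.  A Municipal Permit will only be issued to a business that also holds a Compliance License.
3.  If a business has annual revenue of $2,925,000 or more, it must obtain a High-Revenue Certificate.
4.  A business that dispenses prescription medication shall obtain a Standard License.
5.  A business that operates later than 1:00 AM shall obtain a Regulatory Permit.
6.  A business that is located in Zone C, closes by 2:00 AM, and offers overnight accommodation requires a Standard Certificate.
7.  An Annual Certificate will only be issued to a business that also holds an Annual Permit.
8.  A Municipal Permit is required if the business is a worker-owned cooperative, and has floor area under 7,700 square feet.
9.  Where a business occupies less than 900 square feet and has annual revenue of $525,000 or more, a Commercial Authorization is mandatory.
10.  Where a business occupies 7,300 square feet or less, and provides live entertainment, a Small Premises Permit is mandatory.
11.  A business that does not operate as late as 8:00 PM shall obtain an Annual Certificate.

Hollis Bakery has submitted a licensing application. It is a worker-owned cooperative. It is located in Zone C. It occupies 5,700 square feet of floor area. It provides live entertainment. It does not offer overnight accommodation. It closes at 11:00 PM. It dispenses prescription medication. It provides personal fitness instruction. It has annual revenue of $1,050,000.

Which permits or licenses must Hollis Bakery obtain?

1. closes 11:00 PM, at/before midnight; provides live entertainment; is located in Zone C (not: is located in the designated historic district) → Operating Certificate not required.
2. Municipal Permit is required → Compliance License also required.
3. revenue $1,050,000 < $2,925,000 → High-Revenue Certificate not required.
4. dispenses prescription medication → Standard License required.
5. closes 11:00 PM, at/before 1:00 AM → Regulatory Permit not required.
6. is located in Zone C; closes 11:00 PM, at/before 2:00 AM; does not offer overnight accommodation → Standard Certificate not required.
7. Annual Certificate is not required → no effect.
8. is a worker-owned cooperative; floor area 5,700 square feet < 7,700 square feet → Municipal Permit required.
9. floor area 5,700 square feet ≥ 900 square feet; revenue $1,050,000 ≥ $525,000 → Commercial Authorization not required.
10. floor area 5,700 square feet ≤ 7,300 square feet; provides live entertainment → Small Premises Permit required.
11. closes 11:00 PM, after 8:00 PM → Annual Certificate not required.

Compliance License, Municipal Permit, Small Premises Permit, Standard License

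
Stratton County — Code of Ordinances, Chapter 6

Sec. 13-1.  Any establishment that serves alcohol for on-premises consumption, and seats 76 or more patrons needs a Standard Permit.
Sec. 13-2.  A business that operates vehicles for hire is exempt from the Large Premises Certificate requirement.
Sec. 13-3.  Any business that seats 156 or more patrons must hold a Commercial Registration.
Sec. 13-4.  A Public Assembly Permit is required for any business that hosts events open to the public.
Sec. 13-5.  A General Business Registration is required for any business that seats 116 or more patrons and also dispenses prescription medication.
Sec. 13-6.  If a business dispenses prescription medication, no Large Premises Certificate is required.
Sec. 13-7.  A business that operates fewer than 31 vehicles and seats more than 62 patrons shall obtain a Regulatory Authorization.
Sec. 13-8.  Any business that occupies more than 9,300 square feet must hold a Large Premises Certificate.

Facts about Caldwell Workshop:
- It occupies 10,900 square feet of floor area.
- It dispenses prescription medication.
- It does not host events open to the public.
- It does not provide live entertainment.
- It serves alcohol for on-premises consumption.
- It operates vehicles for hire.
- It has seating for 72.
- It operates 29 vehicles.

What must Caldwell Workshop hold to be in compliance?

Regulatory Authorization

Sec. 13-1. serves alcohol for on-premises consumption; seating 72 < 76 → Standard Permit not required.
Sec. 13-2. operates vehicles for hire → exempt from Large Premises Certificate.
Sec. 13-3. seating 72 < 156 → Commercial Registration not required.
Sec. 13-4. does not host events open to the public → Public Assembly Permit not required.
Sec. 13-5. seating 72 < 116; dispenses prescription medication → General Business Registration not required.
Sec. 13-6. dispenses prescription medication → exempt from Large Premises Certificate.
Sec. 13-7. vehicles 29 < 31; seating 72 > 62 → Regulatory Authorization required.
Sec. 13-8. floor area 10,900 square feet > 9,300 square feet → Large Premises Certificate required.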